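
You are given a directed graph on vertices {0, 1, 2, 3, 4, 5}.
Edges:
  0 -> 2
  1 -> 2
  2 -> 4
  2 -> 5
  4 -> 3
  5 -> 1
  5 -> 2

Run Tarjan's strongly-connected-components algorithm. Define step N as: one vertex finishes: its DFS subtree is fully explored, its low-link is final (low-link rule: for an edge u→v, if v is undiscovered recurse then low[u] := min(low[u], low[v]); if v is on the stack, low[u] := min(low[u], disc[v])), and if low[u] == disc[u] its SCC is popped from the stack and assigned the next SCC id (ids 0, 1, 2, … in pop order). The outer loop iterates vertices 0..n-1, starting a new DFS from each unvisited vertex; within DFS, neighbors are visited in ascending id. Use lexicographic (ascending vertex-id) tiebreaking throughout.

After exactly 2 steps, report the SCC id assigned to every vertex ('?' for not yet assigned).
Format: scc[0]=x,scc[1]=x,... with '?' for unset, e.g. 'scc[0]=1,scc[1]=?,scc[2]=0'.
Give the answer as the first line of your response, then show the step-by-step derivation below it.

scc[0]=?,scc[1]=?,scc[2]=?,scc[3]=0,scc[4]=1,scc[5]=?

step 1: low=(low[0]=0,low[1]=?,low[2]=1,low[3]=3,low[4]=2,low[5]=?); scc=(scc[0]=?,scc[1]=?,scc[2]=?,scc[3]=0,scc[4]=?,scc[5]=?)
step 2: low=(low[0]=0,low[1]=?,low[2]=1,low[3]=3,low[4]=2,low[5]=?); scc=(scc[0]=?,scc[1]=?,scc[2]=?,scc[3]=0,scc[4]=1,scc[5]=?)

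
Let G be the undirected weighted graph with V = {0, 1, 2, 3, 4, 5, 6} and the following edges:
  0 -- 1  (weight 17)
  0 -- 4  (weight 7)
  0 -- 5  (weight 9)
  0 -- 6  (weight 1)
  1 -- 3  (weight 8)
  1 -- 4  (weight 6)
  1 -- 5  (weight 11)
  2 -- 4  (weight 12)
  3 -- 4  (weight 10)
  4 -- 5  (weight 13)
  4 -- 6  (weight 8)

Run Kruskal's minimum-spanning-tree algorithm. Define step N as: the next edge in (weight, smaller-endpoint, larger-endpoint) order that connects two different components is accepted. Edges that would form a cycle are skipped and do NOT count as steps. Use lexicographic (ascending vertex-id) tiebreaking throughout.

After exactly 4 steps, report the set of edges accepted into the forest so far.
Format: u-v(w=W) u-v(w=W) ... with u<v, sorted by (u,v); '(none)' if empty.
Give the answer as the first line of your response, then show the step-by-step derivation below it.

0-4(w=7) 0-6(w=1) 1-3(w=8) 1-4(w=6)

step 1: add edge 0-6 (w=1); MST = {0-6(w=1)}
step 2: add edge 1-4 (w=6); MST = {0-6(w=1) 1-4(w=6)}
step 3: add edge 0-4 (w=7); MST = {0-4(w=7) 0-6(w=1) 1-4(w=6)}
step 4: add edge 1-3 (w=8); MST = {0-4(w=7) 0-6(w=1) 1-3(w=8) 1-4(w=6)}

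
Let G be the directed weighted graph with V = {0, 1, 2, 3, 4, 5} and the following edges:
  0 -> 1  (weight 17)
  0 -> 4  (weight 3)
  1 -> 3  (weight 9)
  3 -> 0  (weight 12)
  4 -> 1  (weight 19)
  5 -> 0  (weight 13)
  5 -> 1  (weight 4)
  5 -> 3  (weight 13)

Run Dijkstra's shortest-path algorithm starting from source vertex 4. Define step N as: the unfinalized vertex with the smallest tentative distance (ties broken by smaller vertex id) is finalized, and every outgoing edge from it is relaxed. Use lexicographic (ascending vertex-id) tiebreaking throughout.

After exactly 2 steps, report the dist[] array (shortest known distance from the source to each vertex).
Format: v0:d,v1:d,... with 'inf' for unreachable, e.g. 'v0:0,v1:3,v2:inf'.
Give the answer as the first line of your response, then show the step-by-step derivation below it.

v0:inf,v1:19,v2:inf,v3:28,v4:0,v5:inf

step 1: dist = v0:inf,v1:19,v2:inf,v3:inf,v4:0,v5:inf
step 2: dist = v0:inf,v1:19,v2:inf,v3:28,v4:0,v5:inf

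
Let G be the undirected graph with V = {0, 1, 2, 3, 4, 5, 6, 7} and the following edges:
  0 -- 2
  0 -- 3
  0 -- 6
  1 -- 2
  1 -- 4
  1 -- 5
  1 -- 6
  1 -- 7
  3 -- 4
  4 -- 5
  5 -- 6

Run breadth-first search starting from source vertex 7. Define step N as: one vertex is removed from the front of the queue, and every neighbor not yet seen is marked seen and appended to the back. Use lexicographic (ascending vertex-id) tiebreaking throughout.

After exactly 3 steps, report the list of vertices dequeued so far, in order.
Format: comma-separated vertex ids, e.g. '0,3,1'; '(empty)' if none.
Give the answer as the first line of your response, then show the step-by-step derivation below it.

7,1,2

step 1: dequeue 7; queue=[1]; order=7
step 2: dequeue 1; queue=[2,4,5,6]; order=7,1
step 3: dequeue 2; queue=[4,5,6,0]; order=7,1,2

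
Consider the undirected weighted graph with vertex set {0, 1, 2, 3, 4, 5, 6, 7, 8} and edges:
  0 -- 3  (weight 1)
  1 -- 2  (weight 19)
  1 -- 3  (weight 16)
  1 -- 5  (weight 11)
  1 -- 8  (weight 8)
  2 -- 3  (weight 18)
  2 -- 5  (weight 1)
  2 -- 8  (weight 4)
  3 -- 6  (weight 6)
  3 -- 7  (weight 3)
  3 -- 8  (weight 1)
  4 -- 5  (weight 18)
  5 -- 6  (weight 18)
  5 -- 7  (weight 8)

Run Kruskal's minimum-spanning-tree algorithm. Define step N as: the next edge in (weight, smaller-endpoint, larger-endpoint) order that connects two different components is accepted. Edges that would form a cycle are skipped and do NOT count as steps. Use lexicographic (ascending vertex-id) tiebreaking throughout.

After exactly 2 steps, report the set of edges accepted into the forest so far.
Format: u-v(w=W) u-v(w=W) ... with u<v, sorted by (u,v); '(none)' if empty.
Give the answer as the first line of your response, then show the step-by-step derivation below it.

0-3(w=1) 2-5(w=1)

step 1: add edge 0-3 (w=1); MST = {0-3(w=1)}
step 2: add edge 2-5 (w=1); MST = {0-3(w=1) 2-5(w=1)}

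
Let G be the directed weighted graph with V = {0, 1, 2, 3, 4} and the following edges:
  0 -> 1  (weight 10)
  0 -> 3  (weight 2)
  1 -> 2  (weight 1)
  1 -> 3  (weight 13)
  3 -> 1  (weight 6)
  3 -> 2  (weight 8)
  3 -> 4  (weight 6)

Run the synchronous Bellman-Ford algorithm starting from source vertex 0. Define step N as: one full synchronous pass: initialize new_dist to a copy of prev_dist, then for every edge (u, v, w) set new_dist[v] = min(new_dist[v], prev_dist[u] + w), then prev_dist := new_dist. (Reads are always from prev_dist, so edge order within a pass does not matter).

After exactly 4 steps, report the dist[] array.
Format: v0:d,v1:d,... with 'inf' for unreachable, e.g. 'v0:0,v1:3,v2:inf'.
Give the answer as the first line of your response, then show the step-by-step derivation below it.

v0:0,v1:8,v2:9,v3:2,v4:8

step 1: dist = v0:0,v1:10,v2:inf,v3:2,v4:inf
step 2: dist = v0:0,v1:8,v2:10,v3:2,v4:8
step 3: dist = v0:0,v1:8,v2:9,v3:2,v4:8
step 4: dist = v0:0,v1:8,v2:9,v3:2,v4:8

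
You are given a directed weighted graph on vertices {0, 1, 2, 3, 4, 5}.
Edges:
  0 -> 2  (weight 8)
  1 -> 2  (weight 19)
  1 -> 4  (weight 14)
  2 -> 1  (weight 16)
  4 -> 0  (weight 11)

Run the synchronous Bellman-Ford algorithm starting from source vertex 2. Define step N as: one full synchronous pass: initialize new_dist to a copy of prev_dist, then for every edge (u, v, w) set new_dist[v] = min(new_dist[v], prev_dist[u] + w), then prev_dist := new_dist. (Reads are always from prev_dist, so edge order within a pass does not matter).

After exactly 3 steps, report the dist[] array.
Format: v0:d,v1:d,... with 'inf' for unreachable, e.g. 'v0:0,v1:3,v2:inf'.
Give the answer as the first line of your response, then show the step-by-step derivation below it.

v0:41,v1:16,v2:0,v3:inf,v4:30,v5:inf

step 1: dist = v0:inf,v1:16,v2:0,v3:inf,v4:inf,v5:inf
step 2: dist = v0:inf,v1:16,v2:0,v3:inf,v4:30,v5:inf
step 3: dist = v0:41,v1:16,v2:0,v3:inf,v4:30,v5:inf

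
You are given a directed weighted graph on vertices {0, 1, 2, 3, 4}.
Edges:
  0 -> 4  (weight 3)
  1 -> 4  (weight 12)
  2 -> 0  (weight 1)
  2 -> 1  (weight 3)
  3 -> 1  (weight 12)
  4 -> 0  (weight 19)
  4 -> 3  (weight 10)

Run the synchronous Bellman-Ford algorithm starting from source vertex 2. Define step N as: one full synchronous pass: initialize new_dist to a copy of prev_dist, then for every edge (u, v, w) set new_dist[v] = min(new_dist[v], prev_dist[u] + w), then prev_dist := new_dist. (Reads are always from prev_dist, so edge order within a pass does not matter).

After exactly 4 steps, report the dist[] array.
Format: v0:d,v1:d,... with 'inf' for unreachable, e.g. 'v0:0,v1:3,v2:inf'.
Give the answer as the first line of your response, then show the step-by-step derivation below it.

v0:1,v1:3,v2:0,v3:14,v4:4

step 1: dist = v0:1,v1:3,v2:0,v3:inf,v4:inf
step 2: dist = v0:1,v1:3,v2:0,v3:inf,v4:4
step 3: dist = v0:1,v1:3,v2:0,v3:14,v4:4
step 4: dist = v0:1,v1:3,v2:0,v3:14,v4:4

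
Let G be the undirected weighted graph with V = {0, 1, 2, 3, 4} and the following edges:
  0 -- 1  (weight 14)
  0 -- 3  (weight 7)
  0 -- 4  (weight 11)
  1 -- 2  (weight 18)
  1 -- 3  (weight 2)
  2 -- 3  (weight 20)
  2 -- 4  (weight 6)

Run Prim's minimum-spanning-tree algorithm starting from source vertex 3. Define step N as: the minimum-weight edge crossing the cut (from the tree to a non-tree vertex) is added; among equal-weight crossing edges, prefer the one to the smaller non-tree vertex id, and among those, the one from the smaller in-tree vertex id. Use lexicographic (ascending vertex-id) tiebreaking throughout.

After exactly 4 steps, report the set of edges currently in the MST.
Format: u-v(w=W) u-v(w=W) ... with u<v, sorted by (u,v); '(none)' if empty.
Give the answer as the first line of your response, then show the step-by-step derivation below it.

0-3(w=7) 0-4(w=11) 1-3(w=2) 2-4(w=6)

step 1: add edge 1-3 (w=2); MST = {1-3(w=2)}
step 2: add edge 0-3 (w=7); MST = {0-3(w=7) 1-3(w=2)}
step 3: add edge 0-4 (w=11); MST = {0-3(w=7) 0-4(w=11) 1-3(w=2)}
step 4: add edge 2-4 (w=6); MST = {0-3(w=7) 0-4(w=11) 1-3(w=2) 2-4(w=6)}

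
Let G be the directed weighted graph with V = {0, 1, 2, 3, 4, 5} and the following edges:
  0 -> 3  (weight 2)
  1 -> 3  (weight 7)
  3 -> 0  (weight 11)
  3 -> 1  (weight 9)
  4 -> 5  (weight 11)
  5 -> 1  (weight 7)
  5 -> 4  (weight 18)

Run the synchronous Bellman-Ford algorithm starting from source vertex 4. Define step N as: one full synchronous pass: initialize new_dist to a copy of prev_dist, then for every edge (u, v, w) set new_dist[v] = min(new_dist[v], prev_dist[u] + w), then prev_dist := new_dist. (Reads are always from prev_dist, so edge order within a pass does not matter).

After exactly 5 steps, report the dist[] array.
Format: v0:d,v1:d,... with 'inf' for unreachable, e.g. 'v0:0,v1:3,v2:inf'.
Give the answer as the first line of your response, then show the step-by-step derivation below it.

v0:36,v1:18,v2:inf,v3:25,v4:0,v5:11

step 1: dist = v0:inf,v1:inf,v2:inf,v3:inf,v4:0,v5:11
step 2: dist = v0:inf,v1:18,v2:inf,v3:inf,v4:0,v5:11
step 3: dist = v0:inf,v1:18,v2:inf,v3:25,v4:0,v5:11
step 4: dist = v0:36,v1:18,v2:inf,v3:25,v4:0,v5:11
step 5: dist = v0:36,v1:18,v2:inf,v3:25,v4:0,v5:11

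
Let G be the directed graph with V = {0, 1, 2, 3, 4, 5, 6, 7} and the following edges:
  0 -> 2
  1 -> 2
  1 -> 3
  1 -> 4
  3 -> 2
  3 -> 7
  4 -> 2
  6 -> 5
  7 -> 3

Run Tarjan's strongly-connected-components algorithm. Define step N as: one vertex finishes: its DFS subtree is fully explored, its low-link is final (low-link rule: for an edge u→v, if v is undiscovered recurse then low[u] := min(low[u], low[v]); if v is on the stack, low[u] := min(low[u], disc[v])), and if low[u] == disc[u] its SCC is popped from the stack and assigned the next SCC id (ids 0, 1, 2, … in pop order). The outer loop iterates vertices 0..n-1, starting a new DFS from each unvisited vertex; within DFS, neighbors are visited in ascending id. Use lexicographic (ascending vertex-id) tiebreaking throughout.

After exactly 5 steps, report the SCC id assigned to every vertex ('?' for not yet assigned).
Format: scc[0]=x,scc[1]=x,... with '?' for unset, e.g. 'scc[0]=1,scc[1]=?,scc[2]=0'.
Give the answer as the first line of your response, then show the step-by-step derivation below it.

scc[0]=1,scc[1]=?,scc[2]=0,scc[3]=2,scc[4]=3,scc[5]=?,scc[6]=?,scc[7]=2

step 1: low=(low[0]=0,low[1]=?,low[2]=1,low[3]=?,low[4]=?,low[5]=?,low[6]=?,low[7]=?); scc=(scc[0]=?,scc[1]=?,scc[2]=0,scc[3]=?,scc[4]=?,scc[5]=?,scc[6]=?,scc[7]=?)
step 2: low=(low[0]=0,low[1]=?,low[2]=1,low[3]=?,low[4]=?,low[5]=?,low[6]=?,low[7]=?); scc=(scc[0]=1,scc[1]=?,scc[2]=0,scc[3]=?,scc[4]=?,scc[5]=?,scc[6]=?,scc[7]=?)
step 3: low=(low[0]=0,low[1]=2,low[2]=1,low[3]=3,low[4]=?,low[5]=?,low[6]=?,low[7]=3); scc=(scc[0]=1,scc[1]=?,scc[2]=0,scc[3]=?,scc[4]=?,scc[5]=?,scc[6]=?,scc[7]=?)
step 4: low=(low[0]=0,low[1]=2,low[2]=1,low[3]=3,low[4]=?,low[5]=?,low[6]=?,low[7]=3); scc=(scc[0]=1,scc[1]=?,scc[2]=0,scc[3]=2,scc[4]=?,scc[5]=?,scc[6]=?,scc[7]=2)
step 5: low=(low[0]=0,low[1]=2,low[2]=1,low[3]=3,low[4]=5,low[5]=?,low[6]=?,low[7]=3); scc=(scc[0]=1,scc[1]=?,scc[2]=0,scc[3]=2,scc[4]=3,scc[5]=?,scc[6]=?,scc[7]=2)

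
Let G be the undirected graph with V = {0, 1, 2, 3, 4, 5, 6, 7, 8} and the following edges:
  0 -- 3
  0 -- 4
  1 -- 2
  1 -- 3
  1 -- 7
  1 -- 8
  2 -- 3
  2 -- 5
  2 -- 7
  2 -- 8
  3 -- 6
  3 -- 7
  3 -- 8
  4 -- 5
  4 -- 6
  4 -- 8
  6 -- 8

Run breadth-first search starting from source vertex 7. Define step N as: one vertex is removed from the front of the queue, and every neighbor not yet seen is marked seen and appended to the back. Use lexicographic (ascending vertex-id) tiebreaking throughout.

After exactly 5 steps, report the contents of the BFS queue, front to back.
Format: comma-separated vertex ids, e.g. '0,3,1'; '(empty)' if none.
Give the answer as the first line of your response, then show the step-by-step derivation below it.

5,0,6,4

step 1: dequeue 7; queue=[1,2,3]; order=7
step 2: dequeue 1; queue=[2,3,8]; order=7,1
step 3: dequeue 2; queue=[3,8,5]; order=7,1,2
step 4: dequeue 3; queue=[8,5,0,6]; order=7,1,2,3
step 5: dequeue 8; queue=[5,0,6,4]; order=7,1,2,3,8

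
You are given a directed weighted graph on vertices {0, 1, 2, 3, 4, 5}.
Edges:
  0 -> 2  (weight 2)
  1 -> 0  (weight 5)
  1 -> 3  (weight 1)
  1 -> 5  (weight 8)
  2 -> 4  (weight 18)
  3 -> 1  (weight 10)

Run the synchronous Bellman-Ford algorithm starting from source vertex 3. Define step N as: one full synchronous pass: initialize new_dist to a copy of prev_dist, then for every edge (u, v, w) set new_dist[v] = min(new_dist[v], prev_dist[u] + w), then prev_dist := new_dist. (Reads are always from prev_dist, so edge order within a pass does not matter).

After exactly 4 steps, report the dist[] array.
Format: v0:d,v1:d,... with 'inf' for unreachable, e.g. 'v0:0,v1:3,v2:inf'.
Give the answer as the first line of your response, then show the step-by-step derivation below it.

v0:15,v1:10,v2:17,v3:0,v4:35,v5:18

step 1: dist = v0:inf,v1:10,v2:inf,v3:0,v4:inf,v5:inf
step 2: dist = v0:15,v1:10,v2:inf,v3:0,v4:inf,v5:18
step 3: dist = v0:15,v1:10,v2:17,v3:0,v4:inf,v5:18
step 4: dist = v0:15,v1:10,v2:17,v3:0,v4:35,v5:18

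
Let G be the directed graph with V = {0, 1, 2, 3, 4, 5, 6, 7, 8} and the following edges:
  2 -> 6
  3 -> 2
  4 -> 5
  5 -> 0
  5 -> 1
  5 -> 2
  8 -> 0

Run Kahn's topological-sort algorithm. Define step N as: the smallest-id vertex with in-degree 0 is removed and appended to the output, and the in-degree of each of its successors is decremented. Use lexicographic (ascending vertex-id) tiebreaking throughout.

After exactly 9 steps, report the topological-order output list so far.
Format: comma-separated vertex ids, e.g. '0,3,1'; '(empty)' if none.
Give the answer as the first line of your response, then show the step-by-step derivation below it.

3,4,5,1,2,6,7,8,0

step 1: output 3; order=[3]; indeg=(2,1,1,0,0,1,1,0,0)
step 2: output 4; order=[3,4]; indeg=(2,1,1,0,0,0,1,0,0)
step 3: output 5; order=[3,4,5]; indeg=(1,0,0,0,0,0,1,0,0)
step 4: output 1; order=[3,4,5,1]; indeg=(1,0,0,0,0,0,1,0,0)
step 5: output 2; order=[3,4,5,1,2]; indeg=(1,0,0,0,0,0,0,0,0)
step 6: output 6; order=[3,4,5,1,2,6]; indeg=(1,0,0,0,0,0,0,0,0)
step 7: output 7; order=[3,4,5,1,2,6,7]; indeg=(1,0,0,0,0,0,0,0,0)
step 8: output 8; order=[3,4,5,1,2,6,7,8]; indeg=(0,0,0,0,0,0,0,0,0)
step 9: output 0; order=[3,4,5,1,2,6,7,8,0]; indeg=(0,0,0,0,0,0,0,0,0)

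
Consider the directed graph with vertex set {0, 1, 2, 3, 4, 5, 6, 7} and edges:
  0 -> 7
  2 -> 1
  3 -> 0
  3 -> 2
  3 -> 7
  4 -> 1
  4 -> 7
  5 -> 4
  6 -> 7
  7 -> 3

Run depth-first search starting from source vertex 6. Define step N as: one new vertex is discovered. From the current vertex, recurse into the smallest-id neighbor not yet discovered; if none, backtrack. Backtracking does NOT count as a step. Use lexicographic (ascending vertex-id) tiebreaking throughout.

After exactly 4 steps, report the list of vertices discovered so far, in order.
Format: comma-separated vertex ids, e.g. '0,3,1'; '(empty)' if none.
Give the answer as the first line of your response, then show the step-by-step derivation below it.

6,7,3,0

step 1: discover 6; path=6; order=6
step 2: discover 7; path=6>7; order=6,7
step 3: discover 3; path=6>7>3; order=6,7,3
step 4: discover 0; path=6>7>3>0; order=6,7,3,0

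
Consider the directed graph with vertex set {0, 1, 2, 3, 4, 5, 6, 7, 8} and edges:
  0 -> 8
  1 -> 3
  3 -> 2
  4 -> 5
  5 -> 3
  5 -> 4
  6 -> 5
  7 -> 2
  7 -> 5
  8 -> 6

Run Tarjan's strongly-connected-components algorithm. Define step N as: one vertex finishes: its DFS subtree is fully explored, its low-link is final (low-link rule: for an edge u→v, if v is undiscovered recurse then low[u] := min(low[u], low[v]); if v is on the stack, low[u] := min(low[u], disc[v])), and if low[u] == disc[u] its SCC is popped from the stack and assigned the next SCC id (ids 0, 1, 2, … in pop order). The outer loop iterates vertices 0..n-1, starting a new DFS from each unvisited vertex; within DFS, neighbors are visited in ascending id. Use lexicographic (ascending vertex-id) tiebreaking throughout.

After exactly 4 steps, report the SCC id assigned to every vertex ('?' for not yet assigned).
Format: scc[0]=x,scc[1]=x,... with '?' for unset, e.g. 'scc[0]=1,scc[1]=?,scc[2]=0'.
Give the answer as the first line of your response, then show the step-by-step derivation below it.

scc[0]=?,scc[1]=?,scc[2]=0,scc[3]=1,scc[4]=2,scc[5]=2,scc[6]=?,scc[7]=?,scc[8]=?

step 1: low=(low[0]=0,low[1]=?,low[2]=5,low[3]=4,low[4]=?,low[5]=3,low[6]=2,low[7]=?,low[8]=1); scc=(scc[0]=?,scc[1]=?,scc[2]=0,scc[3]=?,scc[4]=?,scc[5]=?,scc[6]=?,scc[7]=?,scc[8]=?)
step 2: low=(low[0]=0,low[1]=?,low[2]=5,low[3]=4,low[4]=?,low[5]=3,low[6]=2,low[7]=?,low[8]=1); scc=(scc[0]=?,scc[1]=?,scc[2]=0,scc[3]=1,scc[4]=?,scc[5]=?,scc[6]=?,scc[7]=?,scc[8]=?)
step 3: low=(low[0]=0,low[1]=?,low[2]=5,low[3]=4,low[4]=3,low[5]=3,low[6]=2,low[7]=?,low[8]=1); scc=(scc[0]=?,scc[1]=?,scc[2]=0,scc[3]=1,scc[4]=?,scc[5]=?,scc[6]=?,scc[7]=?,scc[8]=?)
step 4: low=(low[0]=0,low[1]=?,low[2]=5,low[3]=4,low[4]=3,low[5]=3,low[6]=2,low[7]=?,low[8]=1); scc=(scc[0]=?,scc[1]=?,scc[2]=0,scc[3]=1,scc[4]=2,scc[5]=2,scc[6]=?,scc[7]=?,scc[8]=?)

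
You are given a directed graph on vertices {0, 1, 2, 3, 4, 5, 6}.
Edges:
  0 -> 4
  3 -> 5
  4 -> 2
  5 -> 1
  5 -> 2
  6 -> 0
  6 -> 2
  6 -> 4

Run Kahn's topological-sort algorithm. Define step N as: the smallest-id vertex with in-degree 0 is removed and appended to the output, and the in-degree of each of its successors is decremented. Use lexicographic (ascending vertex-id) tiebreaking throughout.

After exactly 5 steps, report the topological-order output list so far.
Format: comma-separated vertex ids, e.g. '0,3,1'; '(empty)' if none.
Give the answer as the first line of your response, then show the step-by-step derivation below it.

3,5,1,6,0

step 1: output 3; order=[3]; indeg=(1,1,3,0,2,0,0)
step 2: output 5; order=[3,5]; indeg=(1,0,2,0,2,0,0)
step 3: output 1; order=[3,5,1]; indeg=(1,0,2,0,2,0,0)
step 4: output 6; order=[3,5,1,6]; indeg=(0,0,1,0,1,0,0)
step 5: output 0; order=[3,5,1,6,0]; indeg=(0,0,1,0,0,0,0)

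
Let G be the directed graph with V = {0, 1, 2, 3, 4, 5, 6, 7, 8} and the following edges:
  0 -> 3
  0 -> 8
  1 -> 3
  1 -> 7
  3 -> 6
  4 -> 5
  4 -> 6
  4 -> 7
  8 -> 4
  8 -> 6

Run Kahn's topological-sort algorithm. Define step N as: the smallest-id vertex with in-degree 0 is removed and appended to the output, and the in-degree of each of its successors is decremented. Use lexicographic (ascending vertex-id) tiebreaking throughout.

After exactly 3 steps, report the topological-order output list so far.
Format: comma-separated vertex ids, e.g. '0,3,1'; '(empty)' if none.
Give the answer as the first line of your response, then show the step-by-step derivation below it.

0,1,2

step 1: output 0; order=[0]; indeg=(0,0,0,1,1,1,3,2,0)
step 2: output 1; order=[0,1]; indeg=(0,0,0,0,1,1,3,1,0)
step 3: output 2; order=[0,1,2]; indeg=(0,0,0,0,1,1,3,1,0)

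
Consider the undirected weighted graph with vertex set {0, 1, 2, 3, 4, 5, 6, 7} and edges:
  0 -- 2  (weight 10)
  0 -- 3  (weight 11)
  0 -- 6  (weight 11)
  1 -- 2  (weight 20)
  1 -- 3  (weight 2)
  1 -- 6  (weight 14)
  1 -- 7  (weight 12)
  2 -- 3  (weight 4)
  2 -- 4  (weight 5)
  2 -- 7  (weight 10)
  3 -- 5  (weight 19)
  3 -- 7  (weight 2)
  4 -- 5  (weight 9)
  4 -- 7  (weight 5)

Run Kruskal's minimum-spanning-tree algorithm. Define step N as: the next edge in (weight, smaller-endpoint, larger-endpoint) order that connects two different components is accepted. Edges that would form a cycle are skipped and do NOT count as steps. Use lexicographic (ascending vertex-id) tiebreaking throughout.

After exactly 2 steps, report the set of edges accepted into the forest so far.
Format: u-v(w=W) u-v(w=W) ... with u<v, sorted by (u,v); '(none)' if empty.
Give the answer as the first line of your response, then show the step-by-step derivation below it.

1-3(w=2) 3-7(w=2)

step 1: add edge 1-3 (w=2); MST = {1-3(w=2)}
step 2: add edge 3-7 (w=2); MST = {1-3(w=2) 3-7(w=2)}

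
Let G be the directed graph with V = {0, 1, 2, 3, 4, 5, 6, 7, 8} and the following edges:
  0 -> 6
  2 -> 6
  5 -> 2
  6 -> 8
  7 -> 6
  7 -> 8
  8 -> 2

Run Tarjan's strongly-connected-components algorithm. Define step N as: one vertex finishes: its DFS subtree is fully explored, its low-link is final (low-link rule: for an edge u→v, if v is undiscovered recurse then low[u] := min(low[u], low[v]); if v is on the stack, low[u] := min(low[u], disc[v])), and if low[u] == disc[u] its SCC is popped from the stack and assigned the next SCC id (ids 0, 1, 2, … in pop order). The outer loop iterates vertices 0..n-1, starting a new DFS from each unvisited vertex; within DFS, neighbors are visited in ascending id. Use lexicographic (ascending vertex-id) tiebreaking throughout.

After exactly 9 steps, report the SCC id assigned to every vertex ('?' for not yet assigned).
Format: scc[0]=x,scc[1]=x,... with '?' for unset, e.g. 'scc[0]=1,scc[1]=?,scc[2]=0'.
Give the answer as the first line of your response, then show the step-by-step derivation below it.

scc[0]=1,scc[1]=2,scc[2]=0,scc[3]=3,scc[4]=4,scc[5]=5,scc[6]=0,scc[7]=6,scc[8]=0

step 1: low=(low[0]=0,low[1]=?,low[2]=1,low[3]=?,low[4]=?,low[5]=?,low[6]=1,low[7]=?,low[8]=2); scc=(scc[0]=?,scc[1]=?,scc[2]=?,scc[3]=?,scc[4]=?,scc[5]=?,scc[6]=?,scc[7]=?,scc[8]=?)
step 2: low=(low[0]=0,low[1]=?,low[2]=1,low[3]=?,low[4]=?,low[5]=?,low[6]=1,low[7]=?,low[8]=1); scc=(scc[0]=?,scc[1]=?,scc[2]=?,scc[3]=?,scc[4]=?,scc[5]=?,scc[6]=?,scc[7]=?,scc[8]=?)
step 3: low=(low[0]=0,low[1]=?,low[2]=1,low[3]=?,low[4]=?,low[5]=?,low[6]=1,low[7]=?,low[8]=1); scc=(scc[0]=?,scc[1]=?,scc[2]=0,scc[3]=?,scc[4]=?,scc[5]=?,scc[6]=0,scc[7]=?,scc[8]=0)
step 4: low=(low[0]=0,low[1]=?,low[2]=1,low[3]=?,low[4]=?,low[5]=?,low[6]=1,low[7]=?,low[8]=1); scc=(scc[0]=1,scc[1]=?,scc[2]=0,scc[3]=?,scc[4]=?,scc[5]=?,scc[6]=0,scc[7]=?,scc[8]=0)
step 5: low=(low[0]=0,low[1]=4,low[2]=1,low[3]=?,low[4]=?,low[5]=?,low[6]=1,low[7]=?,low[8]=1); scc=(scc[0]=1,scc[1]=2,scc[2]=0,scc[3]=?,scc[4]=?,scc[5]=?,scc[6]=0,scc[7]=?,scc[8]=0)
step 6: low=(low[0]=0,low[1]=4,low[2]=1,low[3]=5,low[4]=?,low[5]=?,low[6]=1,low[7]=?,low[8]=1); scc=(scc[0]=1,scc[1]=2,scc[2]=0,scc[3]=3,scc[4]=?,scc[5]=?,scc[6]=0,scc[7]=?,scc[8]=0)
step 7: low=(low[0]=0,low[1]=4,low[2]=1,low[3]=5,low[4]=6,low[5]=?,low[6]=1,low[7]=?,low[8]=1); scc=(scc[0]=1,scc[1]=2,scc[2]=0,scc[3]=3,scc[4]=4,scc[5]=?,scc[6]=0,scc[7]=?,scc[8]=0)
step 8: low=(low[0]=0,low[1]=4,low[2]=1,low[3]=5,low[4]=6,low[5]=7,low[6]=1,low[7]=?,low[8]=1); scc=(scc[0]=1,scc[1]=2,scc[2]=0,scc[3]=3,scc[4]=4,scc[5]=5,scc[6]=0,scc[7]=?,scc[8]=0)
step 9: low=(low[0]=0,low[1]=4,low[2]=1,low[3]=5,low[4]=6,low[5]=7,low[6]=1,low[7]=8,low[8]=1); scc=(scc[0]=1,scc[1]=2,scc[2]=0,scc[3]=3,scc[4]=4,scc[5]=5,scc[6]=0,scc[7]=6,scc[8]=0)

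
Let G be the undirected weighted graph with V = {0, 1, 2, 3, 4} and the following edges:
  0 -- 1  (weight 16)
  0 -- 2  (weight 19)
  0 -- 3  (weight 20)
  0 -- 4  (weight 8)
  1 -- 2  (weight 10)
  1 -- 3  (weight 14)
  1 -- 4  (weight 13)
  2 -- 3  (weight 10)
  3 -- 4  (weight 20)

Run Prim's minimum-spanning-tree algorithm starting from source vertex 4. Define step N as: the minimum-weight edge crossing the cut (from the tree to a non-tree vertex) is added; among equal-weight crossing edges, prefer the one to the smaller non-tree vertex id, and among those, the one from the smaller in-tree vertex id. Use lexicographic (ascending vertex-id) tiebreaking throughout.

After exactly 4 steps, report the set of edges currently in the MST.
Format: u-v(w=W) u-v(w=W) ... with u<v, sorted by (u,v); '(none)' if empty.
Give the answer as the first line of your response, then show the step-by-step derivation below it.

0-4(w=8) 1-2(w=10) 1-4(w=13) 2-3(w=10)

step 1: add edge 0-4 (w=8); MST = {0-4(w=8)}
step 2: add edge 1-4 (w=13); MST = {0-4(w=8) 1-4(w=13)}
step 3: add edge 1-2 (w=10); MST = {0-4(w=8) 1-2(w=10) 1-4(w=13)}
step 4: add edge 2-3 (w=10); MST = {0-4(w=8) 1-2(w=10) 1-4(w=13) 2-3(w=10)}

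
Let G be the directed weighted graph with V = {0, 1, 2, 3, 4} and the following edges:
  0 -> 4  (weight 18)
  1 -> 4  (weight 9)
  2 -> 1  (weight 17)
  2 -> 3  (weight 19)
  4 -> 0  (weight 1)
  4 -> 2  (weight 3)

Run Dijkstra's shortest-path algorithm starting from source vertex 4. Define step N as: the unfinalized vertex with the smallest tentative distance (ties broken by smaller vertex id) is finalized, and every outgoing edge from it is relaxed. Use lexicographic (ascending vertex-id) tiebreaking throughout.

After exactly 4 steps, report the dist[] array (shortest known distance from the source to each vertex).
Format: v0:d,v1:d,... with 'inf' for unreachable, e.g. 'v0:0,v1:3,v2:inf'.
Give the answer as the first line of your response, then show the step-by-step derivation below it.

v0:1,v1:20,v2:3,v3:22,v4:0

step 1: dist = v0:1,v1:inf,v2:3,v3:inf,v4:0
step 2: dist = v0:1,v1:inf,v2:3,v3:inf,v4:0
step 3: dist = v0:1,v1:20,v2:3,v3:22,v4:0
step 4: dist = v0:1,v1:20,v2:3,v3:22,v4:0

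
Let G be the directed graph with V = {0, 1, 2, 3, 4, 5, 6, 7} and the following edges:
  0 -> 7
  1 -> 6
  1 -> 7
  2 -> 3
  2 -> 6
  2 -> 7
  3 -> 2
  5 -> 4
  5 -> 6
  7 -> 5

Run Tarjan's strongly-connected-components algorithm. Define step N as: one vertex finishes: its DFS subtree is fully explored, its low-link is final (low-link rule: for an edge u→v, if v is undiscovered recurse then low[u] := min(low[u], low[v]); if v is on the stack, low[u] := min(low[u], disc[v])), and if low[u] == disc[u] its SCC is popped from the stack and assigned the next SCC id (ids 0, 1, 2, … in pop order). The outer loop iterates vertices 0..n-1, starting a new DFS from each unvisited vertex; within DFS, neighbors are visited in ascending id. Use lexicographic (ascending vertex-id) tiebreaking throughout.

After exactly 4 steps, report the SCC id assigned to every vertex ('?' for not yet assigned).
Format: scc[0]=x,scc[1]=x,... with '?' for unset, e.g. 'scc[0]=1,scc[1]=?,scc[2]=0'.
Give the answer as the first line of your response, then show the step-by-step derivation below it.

scc[0]=?,scc[1]=?,scc[2]=?,scc[3]=?,scc[4]=0,scc[5]=2,scc[6]=1,scc[7]=3

step 1: low=(low[0]=0,low[1]=?,low[2]=?,low[3]=?,low[4]=3,low[5]=2,low[6]=?,low[7]=1); scc=(scc[0]=?,scc[1]=?,scc[2]=?,scc[3]=?,scc[4]=0,scc[5]=?,scc[6]=?,scc[7]=?)
step 2: low=(low[0]=0,low[1]=?,low[2]=?,low[3]=?,low[4]=3,low[5]=2,low[6]=4,low[7]=1); scc=(scc[0]=?,scc[1]=?,scc[2]=?,scc[3]=?,scc[4]=0,scc[5]=?,scc[6]=1,scc[7]=?)
step 3: low=(low[0]=0,low[1]=?,low[2]=?,low[3]=?,low[4]=3,low[5]=2,low[6]=4,low[7]=1); scc=(scc[0]=?,scc[1]=?,scc[2]=?,scc[3]=?,scc[4]=0,scc[5]=2,scc[6]=1,scc[7]=?)
step 4: low=(low[0]=0,low[1]=?,low[2]=?,low[3]=?,low[4]=3,low[5]=2,low[6]=4,low[7]=1); scc=(scc[0]=?,scc[1]=?,scc[2]=?,scc[3]=?,scc[4]=0,scc[5]=2,scc[6]=1,scc[7]=3)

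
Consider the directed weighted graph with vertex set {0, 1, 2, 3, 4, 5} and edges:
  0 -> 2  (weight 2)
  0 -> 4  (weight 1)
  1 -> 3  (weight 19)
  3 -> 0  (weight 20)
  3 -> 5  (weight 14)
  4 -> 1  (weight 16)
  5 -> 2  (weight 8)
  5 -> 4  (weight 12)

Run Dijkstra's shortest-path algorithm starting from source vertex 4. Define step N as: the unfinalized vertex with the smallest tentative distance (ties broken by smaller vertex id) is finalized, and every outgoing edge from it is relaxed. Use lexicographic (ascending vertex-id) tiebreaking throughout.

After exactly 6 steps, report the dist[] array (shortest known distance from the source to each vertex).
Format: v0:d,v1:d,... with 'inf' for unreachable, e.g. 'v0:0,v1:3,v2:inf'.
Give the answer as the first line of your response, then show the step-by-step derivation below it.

v0:55,v1:16,v2:57,v3:35,v4:0,v5:49

step 1: dist = v0:inf,v1:16,v2:inf,v3:inf,v4:0,v5:inf
step 2: dist = v0:inf,v1:16,v2:inf,v3:35,v4:0,v5:inf
step 3: dist = v0:55,v1:16,v2:inf,v3:35,v4:0,v5:49
step 4: dist = v0:55,v1:16,v2:57,v3:35,v4:0,v5:49
step 5: dist = v0:55,v1:16,v2:57,v3:35,v4:0,v5:49
step 6: dist = v0:55,v1:16,v2:57,v3:35,v4:0,v5:49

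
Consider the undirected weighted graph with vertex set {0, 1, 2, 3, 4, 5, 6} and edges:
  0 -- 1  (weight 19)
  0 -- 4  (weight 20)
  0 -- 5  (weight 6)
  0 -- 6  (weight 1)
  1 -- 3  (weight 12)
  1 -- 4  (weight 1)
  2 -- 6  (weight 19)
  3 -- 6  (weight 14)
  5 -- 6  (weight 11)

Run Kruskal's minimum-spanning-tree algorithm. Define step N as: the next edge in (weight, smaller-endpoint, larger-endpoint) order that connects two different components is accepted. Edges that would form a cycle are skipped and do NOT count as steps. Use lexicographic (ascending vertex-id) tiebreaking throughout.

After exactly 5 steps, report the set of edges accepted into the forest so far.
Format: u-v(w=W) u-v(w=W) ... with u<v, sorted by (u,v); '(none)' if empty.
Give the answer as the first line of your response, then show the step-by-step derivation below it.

0-5(w=6) 0-6(w=1) 1-3(w=12) 1-4(w=1) 3-6(w=14)

step 1: add edge 0-6 (w=1); MST = {0-6(w=1)}
step 2: add edge 1-4 (w=1); MST = {0-6(w=1) 1-4(w=1)}
step 3: add edge 0-5 (w=6); MST = {0-5(w=6) 0-6(w=1) 1-4(w=1)}
step 4: add edge 1-3 (w=12); MST = {0-5(w=6) 0-6(w=1) 1-3(w=12) 1-4(w=1)}
step 5: add edge 3-6 (w=14); MST = {0-5(w=6) 0-6(w=1) 1-3(w=12) 1-4(w=1) 3-6(w=14)}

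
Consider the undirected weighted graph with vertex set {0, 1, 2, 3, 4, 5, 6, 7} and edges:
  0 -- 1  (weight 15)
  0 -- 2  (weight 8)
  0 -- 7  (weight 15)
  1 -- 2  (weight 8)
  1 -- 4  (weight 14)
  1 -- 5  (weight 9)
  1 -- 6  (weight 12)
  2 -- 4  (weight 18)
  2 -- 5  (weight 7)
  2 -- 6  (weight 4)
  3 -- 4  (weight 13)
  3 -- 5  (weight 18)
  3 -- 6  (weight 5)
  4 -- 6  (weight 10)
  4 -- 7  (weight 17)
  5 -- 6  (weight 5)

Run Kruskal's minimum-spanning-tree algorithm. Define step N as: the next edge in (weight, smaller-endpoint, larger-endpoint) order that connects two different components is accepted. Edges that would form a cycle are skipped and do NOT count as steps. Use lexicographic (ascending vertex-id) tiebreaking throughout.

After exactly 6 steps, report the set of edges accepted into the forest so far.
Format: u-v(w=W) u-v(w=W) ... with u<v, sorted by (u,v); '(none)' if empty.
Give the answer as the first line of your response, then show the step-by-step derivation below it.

0-2(w=8) 1-2(w=8) 2-6(w=4) 3-6(w=5) 4-6(w=10) 5-6(w=5)

step 1: add edge 2-6 (w=4); MST = {2-6(w=4)}
step 2: add edge 3-6 (w=5); MST = {2-6(w=4) 3-6(w=5)}
step 3: add edge 5-6 (w=5); MST = {2-6(w=4) 3-6(w=5) 5-6(w=5)}
step 4: add edge 0-2 (w=8); MST = {0-2(w=8) 2-6(w=4) 3-6(w=5) 5-6(w=5)}
step 5: add edge 1-2 (w=8); MST = {0-2(w=8) 1-2(w=8) 2-6(w=4) 3-6(w=5) 5-6(w=5)}
step 6: add edge 4-6 (w=10); MST = {0-2(w=8) 1-2(w=8) 2-6(w=4) 3-6(w=5) 4-6(w=10) 5-6(w=5)}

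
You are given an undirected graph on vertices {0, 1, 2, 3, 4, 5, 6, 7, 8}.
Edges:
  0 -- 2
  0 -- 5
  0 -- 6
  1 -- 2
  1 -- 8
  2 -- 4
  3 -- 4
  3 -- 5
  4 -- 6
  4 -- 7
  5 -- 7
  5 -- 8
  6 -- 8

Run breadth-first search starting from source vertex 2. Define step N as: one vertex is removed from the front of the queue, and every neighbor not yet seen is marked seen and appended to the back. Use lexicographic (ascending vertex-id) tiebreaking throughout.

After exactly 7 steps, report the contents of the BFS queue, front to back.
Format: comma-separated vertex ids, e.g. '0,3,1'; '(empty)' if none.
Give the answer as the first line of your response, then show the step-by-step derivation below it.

3,7

step 1: dequeue 2; queue=[0,1,4]; order=2
step 2: dequeue 0; queue=[1,4,5,6]; order=2,0
step 3: dequeue 1; queue=[4,5,6,8]; order=2,0,1
step 4: dequeue 4; queue=[5,6,8,3,7]; order=2,0,1,4
step 5: dequeue 5; queue=[6,8,3,7]; order=2,0,1,4,5
step 6: dequeue 6; queue=[8,3,7]; order=2,0,1,4,5,6
step 7: dequeue 8; queue=[3,7]; order=2,0,1,4,5,6,8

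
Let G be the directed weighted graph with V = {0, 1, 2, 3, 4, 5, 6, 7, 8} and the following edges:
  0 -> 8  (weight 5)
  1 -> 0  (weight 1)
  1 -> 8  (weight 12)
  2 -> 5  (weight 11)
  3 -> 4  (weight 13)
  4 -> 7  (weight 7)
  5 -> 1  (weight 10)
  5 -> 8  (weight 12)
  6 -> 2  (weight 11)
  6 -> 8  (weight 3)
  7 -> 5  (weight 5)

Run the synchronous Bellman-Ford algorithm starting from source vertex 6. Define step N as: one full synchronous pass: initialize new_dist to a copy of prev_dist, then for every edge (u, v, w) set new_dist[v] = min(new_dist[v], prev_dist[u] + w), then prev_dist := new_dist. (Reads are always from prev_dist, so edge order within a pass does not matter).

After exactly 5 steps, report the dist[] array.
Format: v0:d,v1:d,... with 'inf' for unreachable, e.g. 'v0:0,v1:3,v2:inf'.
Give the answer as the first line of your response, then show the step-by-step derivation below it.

v0:33,v1:32,v2:11,v3:inf,v4:inf,v5:22,v6:0,v7:inf,v8:3

step 1: dist = v0:inf,v1:inf,v2:11,v3:inf,v4:inf,v5:inf,v6:0,v7:inf,v8:3
step 2: dist = v0:inf,v1:inf,v2:11,v3:inf,v4:inf,v5:22,v6:0,v7:inf,v8:3
step 3: dist = v0:inf,v1:32,v2:11,v3:inf,v4:inf,v5:22,v6:0,v7:inf,v8:3
step 4: dist = v0:33,v1:32,v2:11,v3:inf,v4:inf,v5:22,v6:0,v7:inf,v8:3
step 5: dist = v0:33,v1:32,v2:11,v3:inf,v4:inf,v5:22,v6:0,v7:inf,v8:3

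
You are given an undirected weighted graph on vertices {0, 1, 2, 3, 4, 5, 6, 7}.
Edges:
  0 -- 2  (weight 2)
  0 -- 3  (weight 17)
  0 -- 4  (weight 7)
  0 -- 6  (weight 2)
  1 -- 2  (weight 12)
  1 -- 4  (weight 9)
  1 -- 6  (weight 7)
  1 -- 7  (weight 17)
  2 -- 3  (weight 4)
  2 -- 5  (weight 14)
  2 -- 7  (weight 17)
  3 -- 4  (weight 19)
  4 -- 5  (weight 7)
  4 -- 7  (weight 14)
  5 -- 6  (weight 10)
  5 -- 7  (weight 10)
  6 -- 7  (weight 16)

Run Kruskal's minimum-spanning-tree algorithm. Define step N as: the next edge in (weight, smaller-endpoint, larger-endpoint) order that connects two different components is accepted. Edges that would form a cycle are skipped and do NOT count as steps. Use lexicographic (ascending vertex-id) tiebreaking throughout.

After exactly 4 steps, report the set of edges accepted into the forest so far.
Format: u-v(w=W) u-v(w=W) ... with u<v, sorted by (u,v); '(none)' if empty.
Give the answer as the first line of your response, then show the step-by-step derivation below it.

0-2(w=2) 0-4(w=7) 0-6(w=2) 2-3(w=4)

step 1: add edge 0-2 (w=2); MST = {0-2(w=2)}
step 2: add edge 0-6 (w=2); MST = {0-2(w=2) 0-6(w=2)}
step 3: add edge 2-3 (w=4); MST = {0-2(w=2) 0-6(w=2) 2-3(w=4)}
step 4: add edge 0-4 (w=7); MST = {0-2(w=2) 0-4(w=7) 0-6(w=2) 2-3(w=4)}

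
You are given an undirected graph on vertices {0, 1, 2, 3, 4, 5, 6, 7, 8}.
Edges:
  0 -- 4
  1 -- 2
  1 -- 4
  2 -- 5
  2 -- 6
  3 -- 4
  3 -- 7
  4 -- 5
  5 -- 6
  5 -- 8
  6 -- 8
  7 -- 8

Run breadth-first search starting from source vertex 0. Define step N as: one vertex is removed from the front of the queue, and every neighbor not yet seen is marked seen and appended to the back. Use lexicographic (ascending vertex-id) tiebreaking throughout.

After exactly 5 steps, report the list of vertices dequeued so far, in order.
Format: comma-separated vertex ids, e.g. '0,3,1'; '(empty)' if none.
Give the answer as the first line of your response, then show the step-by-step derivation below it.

0,4,1,3,5

step 1: dequeue 0; queue=[4]; order=0
step 2: dequeue 4; queue=[1,3,5]; order=0,4
step 3: dequeue 1; queue=[3,5,2]; order=0,4,1
step 4: dequeue 3; queue=[5,2,7]; order=0,4,1,3
step 5: dequeue 5; queue=[2,7,6,8]; order=0,4,1,3,5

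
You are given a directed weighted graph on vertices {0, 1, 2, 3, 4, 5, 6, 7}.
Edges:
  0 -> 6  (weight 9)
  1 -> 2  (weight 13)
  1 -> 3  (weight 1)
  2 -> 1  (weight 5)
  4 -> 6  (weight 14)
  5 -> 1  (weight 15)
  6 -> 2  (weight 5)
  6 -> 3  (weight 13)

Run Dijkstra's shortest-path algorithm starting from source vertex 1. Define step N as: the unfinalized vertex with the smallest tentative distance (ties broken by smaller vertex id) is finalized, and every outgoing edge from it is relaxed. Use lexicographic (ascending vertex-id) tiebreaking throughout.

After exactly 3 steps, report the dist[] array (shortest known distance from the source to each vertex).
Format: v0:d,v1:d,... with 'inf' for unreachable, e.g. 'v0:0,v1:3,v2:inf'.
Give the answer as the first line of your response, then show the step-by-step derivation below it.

v0:inf,v1:0,v2:13,v3:1,v4:inf,v5:inf,v6:inf,v7:inf

step 1: dist = v0:inf,v1:0,v2:13,v3:1,v4:inf,v5:inf,v6:inf,v7:inf
step 2: dist = v0:inf,v1:0,v2:13,v3:1,v4:inf,v5:inf,v6:inf,v7:inf
step 3: dist = v0:inf,v1:0,v2:13,v3:1,v4:inf,v5:inf,v6:inf,v7:inf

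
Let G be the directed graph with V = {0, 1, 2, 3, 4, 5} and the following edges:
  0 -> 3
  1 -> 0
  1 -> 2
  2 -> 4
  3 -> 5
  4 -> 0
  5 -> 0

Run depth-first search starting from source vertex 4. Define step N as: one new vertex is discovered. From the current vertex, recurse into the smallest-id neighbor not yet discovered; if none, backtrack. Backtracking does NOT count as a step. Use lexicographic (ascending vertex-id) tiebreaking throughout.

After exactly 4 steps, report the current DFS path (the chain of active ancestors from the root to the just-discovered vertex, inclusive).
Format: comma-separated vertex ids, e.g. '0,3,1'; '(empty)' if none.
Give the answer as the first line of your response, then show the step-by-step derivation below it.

4,0,3,5

step 1: discover 4; path=4; order=4
step 2: discover 0; path=4>0; order=4,0
step 3: discover 3; path=4>0>3; order=4,0,3
step 4: discover 5; path=4>0>3>5; order=4,0,3,5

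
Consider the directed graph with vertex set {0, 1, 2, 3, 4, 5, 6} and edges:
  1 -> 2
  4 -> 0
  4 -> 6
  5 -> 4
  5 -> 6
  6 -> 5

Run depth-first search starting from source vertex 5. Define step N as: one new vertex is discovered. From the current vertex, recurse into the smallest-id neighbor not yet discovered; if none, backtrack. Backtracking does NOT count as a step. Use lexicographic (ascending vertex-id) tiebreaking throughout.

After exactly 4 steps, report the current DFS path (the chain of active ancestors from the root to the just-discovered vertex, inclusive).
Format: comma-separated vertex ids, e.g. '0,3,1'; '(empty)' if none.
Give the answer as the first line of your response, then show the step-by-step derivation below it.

5,4,6

step 1: discover 5; path=5; order=5
step 2: discover 4; path=5>4; order=5,4
step 3: discover 0; path=5>4>0; order=5,4,0
step 4: discover 6; path=5>4>6; order=5,4,0,6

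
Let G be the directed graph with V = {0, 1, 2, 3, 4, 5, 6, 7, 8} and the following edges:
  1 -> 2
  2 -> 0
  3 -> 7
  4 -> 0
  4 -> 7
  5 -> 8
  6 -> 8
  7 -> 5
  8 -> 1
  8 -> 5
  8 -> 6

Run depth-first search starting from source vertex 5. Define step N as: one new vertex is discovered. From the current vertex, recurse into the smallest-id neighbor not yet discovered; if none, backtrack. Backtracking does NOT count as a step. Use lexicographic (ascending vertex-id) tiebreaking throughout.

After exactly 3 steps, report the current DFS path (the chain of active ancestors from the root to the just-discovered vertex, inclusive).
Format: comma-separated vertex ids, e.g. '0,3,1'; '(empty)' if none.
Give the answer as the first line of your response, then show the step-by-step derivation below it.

5,8,1

step 1: discover 5; path=5; order=5
step 2: discover 8; path=5>8; order=5,8
step 3: discover 1; path=5>8>1; order=5,8,1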